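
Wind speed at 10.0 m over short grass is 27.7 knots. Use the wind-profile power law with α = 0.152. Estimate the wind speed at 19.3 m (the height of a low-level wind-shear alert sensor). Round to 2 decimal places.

Power-law profile: V₂ = V₁ · (z₂/z₁)^α
V₂ = 27.7 × (19.3/10.0)^0.152 = 27.7 × (1.9300)^0.152
    = 27.7 × 1.1051 = 30.6115 knots

30.61 knots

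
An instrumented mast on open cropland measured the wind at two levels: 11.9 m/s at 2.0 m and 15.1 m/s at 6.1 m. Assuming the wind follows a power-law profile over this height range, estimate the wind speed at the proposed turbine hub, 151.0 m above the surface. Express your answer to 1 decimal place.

First find α: α = ln(V₂/V₁)/ln(z₂/z₁) = ln(15.1/11.9)/ln(6.1/2.0) = 0.23816/1.11514 = 0.2136
Extrapolate from 6.1 m to 151.0 m: V₃ = 15.1 × (151.0/6.1)^0.2136 = 15.1 × 1.9844 = 29.9649 m/s

30.0 m/s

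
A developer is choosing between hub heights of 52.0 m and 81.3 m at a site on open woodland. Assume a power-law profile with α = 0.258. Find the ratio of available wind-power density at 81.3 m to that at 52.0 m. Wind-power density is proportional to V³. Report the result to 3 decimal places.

Speed ratio: V_B/V_A = (z_B/z_A)^α = (81.3/52.0)^0.258 = (1.5635)^0.258 = 1.12221
Power-density ratio: P_B/P_A = (V_B/V_A)³ = (1.12221)³ = 1.41326

1.413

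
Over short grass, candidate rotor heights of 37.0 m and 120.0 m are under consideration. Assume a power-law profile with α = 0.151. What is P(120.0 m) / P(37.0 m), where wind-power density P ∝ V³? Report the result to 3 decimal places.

1.704

Speed ratio: V_B/V_A = (z_B/z_A)^α = (120.0/37.0)^0.151 = (3.2432)^0.151 = 1.19442
Power-density ratio: P_B/P_A = (V_B/V_A)³ = (1.19442)³ = 1.70402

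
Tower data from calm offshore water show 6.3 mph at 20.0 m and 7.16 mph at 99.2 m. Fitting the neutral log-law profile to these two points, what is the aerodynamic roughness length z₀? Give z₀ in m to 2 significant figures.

z₀ ≈ 0.00016 m

Log law: V(z) ∝ ln(z/z₀). With r = V₁/V₂ = 6.3/7.16 = 0.87989,
r · ln(z₂/z₀) = ln(z₁/z₀) ⇒ ln z₀ = (ln z₁ − r·ln z₂)/(1 − r)
ln z₀ = (2.99573 − 0.87989×4.59714) / 0.12011 = -8.7355
z₀ = exp(-8.7355) = 0.0001608 m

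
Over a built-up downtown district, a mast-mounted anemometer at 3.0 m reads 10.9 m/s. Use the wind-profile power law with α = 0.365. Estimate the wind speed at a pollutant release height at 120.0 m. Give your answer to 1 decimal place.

Power-law profile: V₂ = V₁ · (z₂/z₁)^α
V₂ = 10.9 × (120.0/3.0)^0.365 = 10.9 × (40.0000)^0.365
    = 10.9 × 3.8437 = 41.8966 m/s

41.9 m/s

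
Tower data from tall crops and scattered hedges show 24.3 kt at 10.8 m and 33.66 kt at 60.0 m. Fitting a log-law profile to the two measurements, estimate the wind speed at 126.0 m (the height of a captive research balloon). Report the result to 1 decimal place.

37.7 kt

Log law: V ∝ ln(z/z₀). From the pair, with r = V₁/V₂ = 0.72193,
ln z₀ = (ln z₁ − r·ln z₂)/(1 − r) = (2.3795 − 0.72193×4.0943)/0.27807 = -2.0723 → z₀ = 0.1259 m
V₃ = V₁ · ln(z₃/z₀)/ln(z₁/z₀) = 24.3 × 6.9086/4.4519 = 37.7098 kt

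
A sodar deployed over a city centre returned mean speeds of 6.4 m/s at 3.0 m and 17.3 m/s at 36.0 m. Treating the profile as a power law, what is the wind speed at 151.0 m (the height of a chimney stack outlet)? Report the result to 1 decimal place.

30.7 m/s

First find α: α = ln(V₂/V₁)/ln(z₂/z₁) = ln(17.3/6.4)/ln(36.0/3.0) = 0.99441/2.48491 = 0.4002
Extrapolate from 36.0 m to 151.0 m: V₃ = 17.3 × (151.0/36.0)^0.4002 = 17.3 × 1.7749 = 30.7063 m/s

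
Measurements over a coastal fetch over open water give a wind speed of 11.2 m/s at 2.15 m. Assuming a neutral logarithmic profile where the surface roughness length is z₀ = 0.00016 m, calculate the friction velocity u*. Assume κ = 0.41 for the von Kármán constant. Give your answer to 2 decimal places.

u* ≈ 0.48 m/s

Log law: V(z) = (u*/κ) · ln(z/z₀) ⇒ u* = κ · V / ln(z/z₀)
u* = 0.41 × 11.2 / ln(2.15/0.00016) = 0.41 × 11.2 / 9.5058
   = 4.5920 / 9.5058 = 0.4831 m/s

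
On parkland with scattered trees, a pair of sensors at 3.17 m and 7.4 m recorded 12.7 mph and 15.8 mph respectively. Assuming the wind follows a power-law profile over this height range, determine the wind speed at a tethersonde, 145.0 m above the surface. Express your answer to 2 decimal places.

34.01 mph

First find α: α = ln(V₂/V₁)/ln(z₂/z₁) = ln(15.8/12.7)/ln(7.4/3.17) = 0.21841/0.84775 = 0.2576
Extrapolate from 7.4 m to 145.0 m: V₃ = 15.8 × (145.0/7.4)^0.2576 = 15.8 × 2.1523 = 34.0059 mph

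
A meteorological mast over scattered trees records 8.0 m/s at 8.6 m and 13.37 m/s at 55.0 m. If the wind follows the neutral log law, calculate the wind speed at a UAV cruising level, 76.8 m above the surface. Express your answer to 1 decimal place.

Log law: V ∝ ln(z/z₀). From the pair, with r = V₁/V₂ = 0.59835,
ln z₀ = (ln z₁ − r·ln z₂)/(1 − r) = (2.1518 − 0.59835×4.0073)/0.40165 = -0.6126 → z₀ = 0.5419 m
V₃ = V₁ · ln(z₃/z₀)/ln(z₁/z₀) = 8.0 × 4.9538/2.7644 = 14.3362 m/s

14.3 m/s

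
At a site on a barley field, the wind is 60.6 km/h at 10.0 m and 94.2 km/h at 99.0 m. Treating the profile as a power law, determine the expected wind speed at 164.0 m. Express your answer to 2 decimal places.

103.81 km/h

First find α: α = ln(V₂/V₁)/ln(z₂/z₁) = ln(94.2/60.6)/ln(99.0/10.0) = 0.44113/2.29253 = 0.1924
Extrapolate from 99.0 m to 164.0 m: V₃ = 94.2 × (164.0/99.0)^0.1924 = 94.2 × 1.1020 = 103.8080 km/h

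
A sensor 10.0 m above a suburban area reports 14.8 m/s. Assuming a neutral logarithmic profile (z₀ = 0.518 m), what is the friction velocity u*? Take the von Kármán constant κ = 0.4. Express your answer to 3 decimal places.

Log law: V(z) = (u*/κ) · ln(z/z₀) ⇒ u* = κ · V / ln(z/z₀)
u* = 0.4 × 14.8 / ln(10.0/0.518) = 0.4 × 14.8 / 2.9604
   = 5.9200 / 2.9604 = 1.9998 m/s

u* ≈ 2.000 m/s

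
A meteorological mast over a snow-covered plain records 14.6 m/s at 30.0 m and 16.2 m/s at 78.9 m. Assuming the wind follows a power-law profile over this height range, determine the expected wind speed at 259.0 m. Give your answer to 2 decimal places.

First find α: α = ln(V₂/V₁)/ln(z₂/z₁) = ln(16.2/14.6)/ln(78.9/30.0) = 0.10399/0.96698 = 0.1075
Extrapolate from 78.9 m to 259.0 m: V₃ = 16.2 × (259.0/78.9)^0.1075 = 16.2 × 1.1364 = 18.4090 m/s

18.41 m/s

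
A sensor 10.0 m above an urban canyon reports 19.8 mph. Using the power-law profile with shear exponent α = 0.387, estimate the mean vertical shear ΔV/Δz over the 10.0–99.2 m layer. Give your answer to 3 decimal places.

Power law: V₂ = V₁ · (z₂/z₁)^α = 19.8 × (9.9200)^0.387 = 48.1188 mph
ΔV/Δz = (48.1188 − 19.8)/(99.2 − 10.0) = 28.3188/89.2000 = 0.31748 mph/m

0.317 mph/m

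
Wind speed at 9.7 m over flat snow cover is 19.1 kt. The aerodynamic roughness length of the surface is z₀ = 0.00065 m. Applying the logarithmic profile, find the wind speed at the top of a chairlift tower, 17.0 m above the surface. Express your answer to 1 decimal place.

20.2 kt

Log law: V(z) ∝ ln(z/z₀), so V₂/V₁ = ln(z₂/z₀) / ln(z₁/z₀).
ln(17.0/0.00065) = 10.1718, ln(9.7/0.00065) = 9.6107
V₂ = 19.1 × 10.1718/9.6107 = 19.1 × 1.0584 = 20.2151 kt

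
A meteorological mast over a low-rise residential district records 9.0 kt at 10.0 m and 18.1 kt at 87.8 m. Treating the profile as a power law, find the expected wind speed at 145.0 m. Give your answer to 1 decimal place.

21.3 kt

First find α: α = ln(V₂/V₁)/ln(z₂/z₁) = ln(18.1/9.0)/ln(87.8/10.0) = 0.69869/2.17248 = 0.3216
Extrapolate from 87.8 m to 145.0 m: V₃ = 18.1 × (145.0/87.8)^0.3216 = 18.1 × 1.1751 = 21.2691 kt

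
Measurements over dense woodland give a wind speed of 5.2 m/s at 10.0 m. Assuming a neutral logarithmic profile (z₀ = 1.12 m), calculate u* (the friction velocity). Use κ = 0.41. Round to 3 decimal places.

Log law: V(z) = (u*/κ) · ln(z/z₀) ⇒ u* = κ · V / ln(z/z₀)
u* = 0.41 × 5.2 / ln(10.0/1.12) = 0.41 × 5.2 / 2.1893
   = 2.1320 / 2.1893 = 0.9738 m/s

u* ≈ 0.974 m/s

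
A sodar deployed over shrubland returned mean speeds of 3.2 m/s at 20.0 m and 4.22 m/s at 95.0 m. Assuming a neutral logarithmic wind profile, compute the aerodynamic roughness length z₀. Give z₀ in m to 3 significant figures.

Log law: V(z) ∝ ln(z/z₀). With r = V₁/V₂ = 3.2/4.22 = 0.75829,
r · ln(z₂/z₀) = ln(z₁/z₀) ⇒ ln z₀ = (ln z₁ − r·ln z₂)/(1 − r)
ln z₀ = (2.99573 − 0.75829×4.55388) / 0.24171 = -1.8926
z₀ = exp(-1.8926) = 0.1507 m

z₀ ≈ 0.151 m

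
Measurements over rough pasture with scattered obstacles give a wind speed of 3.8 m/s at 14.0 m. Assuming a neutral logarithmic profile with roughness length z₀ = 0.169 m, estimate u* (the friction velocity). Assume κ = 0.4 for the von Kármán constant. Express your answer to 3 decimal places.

u* ≈ 0.344 m/s

Log law: V(z) = (u*/κ) · ln(z/z₀) ⇒ u* = κ · V / ln(z/z₀)
u* = 0.4 × 3.8 / ln(14.0/0.169) = 0.4 × 3.8 / 4.4169
   = 1.5200 / 4.4169 = 0.3441 m/s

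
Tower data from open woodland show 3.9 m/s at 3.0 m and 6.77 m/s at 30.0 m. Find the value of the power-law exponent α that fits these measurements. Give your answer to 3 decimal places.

Power law: V₂/V₁ = (z₂/z₁)^α ⇒ α = ln(V₂/V₁) / ln(z₂/z₁)
α = ln(6.77/3.9) / ln(30.0/3.0) = ln(1.7359) / ln(10.0000)
  = 0.55152 / 2.30259 = 0.23952

α ≈ 0.240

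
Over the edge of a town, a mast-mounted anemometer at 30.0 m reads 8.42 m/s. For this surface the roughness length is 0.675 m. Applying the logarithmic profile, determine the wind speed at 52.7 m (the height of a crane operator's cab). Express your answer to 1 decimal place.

9.7 m/s

Log law: V(z) ∝ ln(z/z₀), so V₂/V₁ = ln(z₂/z₀) / ln(z₁/z₀).
ln(52.7/0.675) = 4.3577, ln(30.0/0.675) = 3.7942
V₂ = 8.42 × 4.3577/3.7942 = 8.42 × 1.1485 = 9.6703 m/s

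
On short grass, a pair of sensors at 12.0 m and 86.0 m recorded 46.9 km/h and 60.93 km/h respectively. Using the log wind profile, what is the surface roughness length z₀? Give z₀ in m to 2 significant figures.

z₀ ≈ 0.017 m

Log law: V(z) ∝ ln(z/z₀). With r = V₁/V₂ = 46.9/60.93 = 0.76974,
r · ln(z₂/z₀) = ln(z₁/z₀) ⇒ ln z₀ = (ln z₁ − r·ln z₂)/(1 − r)
ln z₀ = (2.48491 − 0.76974×4.45435) / 0.23026 = -4.0986
z₀ = exp(-4.0986) = 0.01660 m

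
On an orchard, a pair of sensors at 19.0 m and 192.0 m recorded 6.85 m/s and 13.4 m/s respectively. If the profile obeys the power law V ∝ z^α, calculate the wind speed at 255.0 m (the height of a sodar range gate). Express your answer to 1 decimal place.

14.5 m/s

First find α: α = ln(V₂/V₁)/ln(z₂/z₁) = ln(13.4/6.85)/ln(192.0/19.0) = 0.67101/2.31306 = 0.2901
Extrapolate from 192.0 m to 255.0 m: V₃ = 13.4 × (255.0/192.0)^0.2901 = 13.4 × 1.0858 = 14.5498 m/s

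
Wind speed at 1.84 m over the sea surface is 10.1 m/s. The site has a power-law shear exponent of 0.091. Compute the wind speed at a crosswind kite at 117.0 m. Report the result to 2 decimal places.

14.74 m/s

Power-law profile: V₂ = V₁ · (z₂/z₁)^α
V₂ = 10.1 × (117.0/1.84)^0.091 = 10.1 × (63.5870)^0.091
    = 10.1 × 1.4592 = 14.7376 m/s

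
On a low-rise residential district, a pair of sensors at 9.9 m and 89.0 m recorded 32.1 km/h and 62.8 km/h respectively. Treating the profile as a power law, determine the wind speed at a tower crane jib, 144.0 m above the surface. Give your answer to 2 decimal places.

First find α: α = ln(V₂/V₁)/ln(z₂/z₁) = ln(62.8/32.1)/ln(89.0/9.9) = 0.67110/2.19610 = 0.3056
Extrapolate from 89.0 m to 144.0 m: V₃ = 62.8 × (144.0/89.0)^0.3056 = 62.8 × 1.1584 = 72.7476 km/h

72.75 km/h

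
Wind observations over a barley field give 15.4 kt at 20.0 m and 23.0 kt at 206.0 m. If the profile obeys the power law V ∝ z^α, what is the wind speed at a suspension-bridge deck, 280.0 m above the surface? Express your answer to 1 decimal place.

First find α: α = ln(V₂/V₁)/ln(z₂/z₁) = ln(23.0/15.4)/ln(206.0/20.0) = 0.40113/2.33214 = 0.1720
Extrapolate from 206.0 m to 280.0 m: V₃ = 23.0 × (280.0/206.0)^0.1720 = 23.0 × 1.0542 = 24.2468 kt

24.2 kt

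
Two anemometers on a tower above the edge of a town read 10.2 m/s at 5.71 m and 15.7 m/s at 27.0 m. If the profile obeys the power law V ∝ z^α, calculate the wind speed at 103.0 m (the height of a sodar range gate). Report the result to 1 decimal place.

22.8 m/s

First find α: α = ln(V₂/V₁)/ln(z₂/z₁) = ln(15.7/10.2)/ln(27.0/5.71) = 0.43127/1.55362 = 0.2776
Extrapolate from 27.0 m to 103.0 m: V₃ = 15.7 × (103.0/27.0)^0.2776 = 15.7 × 1.4501 = 22.7673 m/s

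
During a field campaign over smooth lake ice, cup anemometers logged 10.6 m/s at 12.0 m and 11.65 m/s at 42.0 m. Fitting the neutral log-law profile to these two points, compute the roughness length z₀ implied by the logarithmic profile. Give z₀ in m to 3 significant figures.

z₀ ≈ 0.0000386 m

Log law: V(z) ∝ ln(z/z₀). With r = V₁/V₂ = 10.6/11.65 = 0.90987,
r · ln(z₂/z₀) = ln(z₁/z₀) ⇒ ln z₀ = (ln z₁ − r·ln z₂)/(1 − r)
ln z₀ = (2.48491 − 0.90987×3.73767) / 0.09013 = -10.1620
z₀ = exp(-10.1620) = 0.00003861 m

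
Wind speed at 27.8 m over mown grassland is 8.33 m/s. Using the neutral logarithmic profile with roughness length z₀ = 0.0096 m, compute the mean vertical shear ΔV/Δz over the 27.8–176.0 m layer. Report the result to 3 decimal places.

0.013 m/s/m

Log law: V₂ = V₁ · ln(z₂/z₀)/ln(z₁/z₀) = 8.33 × 9.8165/7.9710 = 10.2586 m/s
ΔV/Δz = (10.2586 − 8.33)/(176.0 − 27.8) = 1.9286/148.2000 = 0.01301 m/s/m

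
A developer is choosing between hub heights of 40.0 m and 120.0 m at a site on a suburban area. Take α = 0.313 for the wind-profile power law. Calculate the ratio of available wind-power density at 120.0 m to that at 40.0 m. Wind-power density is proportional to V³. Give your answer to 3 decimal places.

2.806

Speed ratio: V_B/V_A = (z_B/z_A)^α = (120.0/40.0)^0.313 = (3.0000)^0.313 = 1.41039
Power-density ratio: P_B/P_A = (V_B/V_A)³ = (1.41039)³ = 2.80554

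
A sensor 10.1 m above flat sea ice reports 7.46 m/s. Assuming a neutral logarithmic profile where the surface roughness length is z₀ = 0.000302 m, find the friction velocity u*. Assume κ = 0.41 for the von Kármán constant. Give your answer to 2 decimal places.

u* ≈ 0.29 m/s

Log law: V(z) = (u*/κ) · ln(z/z₀) ⇒ u* = κ · V / ln(z/z₀)
u* = 0.41 × 7.46 / ln(10.1/0.000302) = 0.41 × 7.46 / 10.4176
   = 3.0586 / 10.4176 = 0.2936 m/s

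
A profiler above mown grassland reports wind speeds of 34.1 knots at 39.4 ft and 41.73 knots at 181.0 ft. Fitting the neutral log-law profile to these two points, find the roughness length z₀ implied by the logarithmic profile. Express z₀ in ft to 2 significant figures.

Log law: V(z) ∝ ln(z/z₀). With r = V₁/V₂ = 34.1/41.73 = 0.81716,
r · ln(z₂/z₀) = ln(z₁/z₀) ⇒ ln z₀ = (ln z₁ − r·ln z₂)/(1 − r)
ln z₀ = (3.67377 − 0.81716×5.19850) / 0.18284 = -3.1406
z₀ = exp(-3.1406) = 0.04326 ft

z₀ ≈ 0.043 ft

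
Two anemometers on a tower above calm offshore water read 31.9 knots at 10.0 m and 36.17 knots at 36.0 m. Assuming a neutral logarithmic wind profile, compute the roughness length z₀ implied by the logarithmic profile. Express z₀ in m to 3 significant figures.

Log law: V(z) ∝ ln(z/z₀). With r = V₁/V₂ = 31.9/36.17 = 0.88195,
r · ln(z₂/z₀) = ln(z₁/z₀) ⇒ ln z₀ = (ln z₁ − r·ln z₂)/(1 − r)
ln z₀ = (2.30259 − 0.88195×3.58352) / 0.11805 = -7.2669
z₀ = exp(-7.2669) = 0.0006983 m

z₀ ≈ 0.000698 m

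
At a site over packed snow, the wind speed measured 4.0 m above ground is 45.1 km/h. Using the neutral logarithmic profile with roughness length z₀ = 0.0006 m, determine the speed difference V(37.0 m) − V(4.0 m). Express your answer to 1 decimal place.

11.4 km/h

Log law: V₂ = V₁ · ln(z₂/z₀)/ln(z₁/z₀) = 45.1 × 11.0295/8.8049 = 56.4949 km/h
ΔV = 56.4949 − 45.1 = 11.3949 km/h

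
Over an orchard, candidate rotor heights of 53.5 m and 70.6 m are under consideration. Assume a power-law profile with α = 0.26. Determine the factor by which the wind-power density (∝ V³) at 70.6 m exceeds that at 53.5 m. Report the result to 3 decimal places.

Speed ratio: V_B/V_A = (z_B/z_A)^α = (70.6/53.5)^0.26 = (1.3196)^0.26 = 1.07477
Power-density ratio: P_B/P_A = (V_B/V_A)³ = (1.07477)³ = 1.24151

1.242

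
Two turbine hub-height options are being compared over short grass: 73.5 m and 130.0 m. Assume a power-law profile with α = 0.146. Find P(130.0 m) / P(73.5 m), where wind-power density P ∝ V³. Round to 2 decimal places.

1.28

Speed ratio: V_B/V_A = (z_B/z_A)^α = (130.0/73.5)^0.146 = (1.7687)^0.146 = 1.08682
Power-density ratio: P_B/P_A = (V_B/V_A)³ = (1.08682)³ = 1.28373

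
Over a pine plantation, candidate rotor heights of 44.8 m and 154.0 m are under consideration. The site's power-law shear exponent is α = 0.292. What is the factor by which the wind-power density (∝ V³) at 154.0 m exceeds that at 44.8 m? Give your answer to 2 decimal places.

Speed ratio: V_B/V_A = (z_B/z_A)^α = (154.0/44.8)^0.292 = (3.4375)^0.292 = 1.43411
Power-density ratio: P_B/P_A = (V_B/V_A)³ = (1.43411)³ = 2.94950

2.95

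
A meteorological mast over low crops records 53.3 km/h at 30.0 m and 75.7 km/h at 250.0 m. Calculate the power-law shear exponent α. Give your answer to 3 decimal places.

α ≈ 0.165

Power law: V₂/V₁ = (z₂/z₁)^α ⇒ α = ln(V₂/V₁) / ln(z₂/z₁)
α = ln(75.7/53.3) / ln(250.0/30.0) = ln(1.4203) / ln(8.3333)
  = 0.35084 / 2.12026 = 0.16547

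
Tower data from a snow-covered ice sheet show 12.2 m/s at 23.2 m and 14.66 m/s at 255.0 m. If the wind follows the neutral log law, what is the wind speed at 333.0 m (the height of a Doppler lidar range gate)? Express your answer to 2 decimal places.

14.93 m/s

Log law: V ∝ ln(z/z₀). From the pair, with r = V₁/V₂ = 0.83220,
ln z₀ = (ln z₁ − r·ln z₂)/(1 − r) = (3.1442 − 0.83220×5.5413)/0.16780 = -8.7440 → z₀ = 0.0001594 m
V₃ = V₁ · ln(z₃/z₀)/ln(z₁/z₀) = 12.2 × 14.5521/11.8881 = 14.9339 m/s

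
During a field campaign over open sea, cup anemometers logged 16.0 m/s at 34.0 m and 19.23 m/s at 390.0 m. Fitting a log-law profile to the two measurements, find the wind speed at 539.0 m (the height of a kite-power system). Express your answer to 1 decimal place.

Log law: V ∝ ln(z/z₀). From the pair, with r = V₁/V₂ = 0.83203,
ln z₀ = (ln z₁ − r·ln z₂)/(1 − r) = (3.5264 − 0.83203×5.9661)/0.16797 = -8.5593 → z₀ = 0.0001918 m
V₃ = V₁ · ln(z₃/z₀)/ln(z₁/z₀) = 16.0 × 14.8490/12.0856 = 19.6584 m/s

19.7 m/s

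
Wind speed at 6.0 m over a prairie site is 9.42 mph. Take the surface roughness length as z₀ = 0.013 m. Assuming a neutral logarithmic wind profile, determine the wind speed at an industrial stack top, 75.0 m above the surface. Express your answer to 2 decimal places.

13.30 mph

Log law: V(z) ∝ ln(z/z₀), so V₂/V₁ = ln(z₂/z₀) / ln(z₁/z₀).
ln(75.0/0.013) = 8.6603, ln(6.0/0.013) = 6.1346
V₂ = 9.42 × 8.6603/6.1346 = 9.42 × 1.4117 = 13.2984 mph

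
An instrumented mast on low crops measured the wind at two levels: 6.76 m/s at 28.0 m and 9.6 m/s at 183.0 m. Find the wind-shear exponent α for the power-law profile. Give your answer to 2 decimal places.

α ≈ 0.19

Power law: V₂/V₁ = (z₂/z₁)^α ⇒ α = ln(V₂/V₁) / ln(z₂/z₁)
α = ln(9.6/6.76) / ln(183.0/28.0) = ln(1.4201) / ln(6.5357)
  = 0.35074 / 1.87728 = 0.18683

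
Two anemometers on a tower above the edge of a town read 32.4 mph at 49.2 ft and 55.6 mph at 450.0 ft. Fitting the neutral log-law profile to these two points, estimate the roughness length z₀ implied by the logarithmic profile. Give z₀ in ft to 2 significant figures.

z₀ ≈ 2.2 ft

Log law: V(z) ∝ ln(z/z₀). With r = V₁/V₂ = 32.4/55.6 = 0.58273,
r · ln(z₂/z₀) = ln(z₁/z₀) ⇒ ln z₀ = (ln z₁ − r·ln z₂)/(1 − r)
ln z₀ = (3.89589 − 0.58273×6.10925) / 0.41727 = 0.8048
z₀ = exp(0.8048) = 2.236 ft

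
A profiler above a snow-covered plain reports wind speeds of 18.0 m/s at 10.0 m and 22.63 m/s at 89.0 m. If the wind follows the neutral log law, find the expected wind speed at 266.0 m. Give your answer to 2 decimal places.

24.95 m/s

Log law: V ∝ ln(z/z₀). From the pair, with r = V₁/V₂ = 0.79540,
ln z₀ = (ln z₁ − r·ln z₂)/(1 − r) = (2.3026 − 0.79540×4.4886)/0.20460 = -6.1961 → z₀ = 0.002037 m
V₃ = V₁ · ln(z₃/z₀)/ln(z₁/z₀) = 18.0 × 11.7796/8.4987 = 24.9489 m/s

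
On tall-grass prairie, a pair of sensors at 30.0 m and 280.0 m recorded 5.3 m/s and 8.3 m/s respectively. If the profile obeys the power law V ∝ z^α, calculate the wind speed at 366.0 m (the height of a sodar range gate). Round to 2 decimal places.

8.76 m/s

First find α: α = ln(V₂/V₁)/ln(z₂/z₁) = ln(8.3/5.3)/ln(280.0/30.0) = 0.44855/2.23359 = 0.2008
Extrapolate from 280.0 m to 366.0 m: V₃ = 8.3 × (366.0/280.0)^0.2008 = 8.3 × 1.0553 = 8.7587 m/s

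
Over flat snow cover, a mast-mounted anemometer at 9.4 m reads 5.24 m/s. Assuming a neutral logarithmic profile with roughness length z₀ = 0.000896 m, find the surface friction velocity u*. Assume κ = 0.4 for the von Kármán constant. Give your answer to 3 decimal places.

u* ≈ 0.226 m/s

Log law: V(z) = (u*/κ) · ln(z/z₀) ⇒ u* = κ · V / ln(z/z₀)
u* = 0.4 × 5.24 / ln(9.4/0.000896) = 0.4 × 5.24 / 9.2583
   = 2.0960 / 9.2583 = 0.2264 m/s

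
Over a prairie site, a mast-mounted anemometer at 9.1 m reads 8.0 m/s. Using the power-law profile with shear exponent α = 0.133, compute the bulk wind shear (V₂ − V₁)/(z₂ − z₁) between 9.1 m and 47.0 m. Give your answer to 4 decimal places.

0.0515 m/s/m

Power law: V₂ = V₁ · (z₂/z₁)^α = 8.0 × (5.1648)^0.133 = 9.9524 m/s
ΔV/Δz = (9.9524 − 8.0)/(47.0 − 9.1) = 1.9524/37.9000 = 0.05151 m/s/m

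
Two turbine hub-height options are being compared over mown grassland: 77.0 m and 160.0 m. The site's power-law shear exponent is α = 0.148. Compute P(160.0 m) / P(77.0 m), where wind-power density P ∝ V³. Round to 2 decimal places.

Speed ratio: V_B/V_A = (z_B/z_A)^α = (160.0/77.0)^0.148 = (2.0779)^0.148 = 1.11432
Power-density ratio: P_B/P_A = (V_B/V_A)³ = (1.11432)³ = 1.38365

1.38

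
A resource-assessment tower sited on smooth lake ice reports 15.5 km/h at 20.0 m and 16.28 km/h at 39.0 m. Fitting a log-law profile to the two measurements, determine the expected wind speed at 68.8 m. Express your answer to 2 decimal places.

Log law: V ∝ ln(z/z₀). From the pair, with r = V₁/V₂ = 0.95209,
ln z₀ = (ln z₁ − r·ln z₂)/(1 − r) = (2.9957 − 0.95209×3.6636)/0.04791 = -10.2752 → z₀ = 0.00003448 m
V₃ = V₁ · ln(z₃/z₀)/ln(z₁/z₀) = 15.5 × 14.5064/13.2710 = 16.9430 km/h

16.94 km/h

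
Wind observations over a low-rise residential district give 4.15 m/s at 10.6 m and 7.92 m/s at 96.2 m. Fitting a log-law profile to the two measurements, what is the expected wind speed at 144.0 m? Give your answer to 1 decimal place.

8.6 m/s

Log law: V ∝ ln(z/z₀). From the pair, with r = V₁/V₂ = 0.52399,
ln z₀ = (ln z₁ − r·ln z₂)/(1 − r) = (2.3609 − 0.52399×4.5664)/0.47601 = -0.0670 → z₀ = 0.9352 m
V₃ = V₁ · ln(z₃/z₀)/ln(z₁/z₀) = 4.15 × 5.0368/2.4279 = 8.6095 m/s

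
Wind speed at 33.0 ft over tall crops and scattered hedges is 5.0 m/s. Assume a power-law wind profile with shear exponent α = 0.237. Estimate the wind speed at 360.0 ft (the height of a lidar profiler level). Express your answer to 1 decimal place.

Power-law profile: V₂ = V₁ · (z₂/z₁)^α
V₂ = 5.0 × (360.0/33.0)^0.237 = 5.0 × (10.9091)^0.237
    = 5.0 × 1.7618 = 8.8090 m/s

8.8 m/s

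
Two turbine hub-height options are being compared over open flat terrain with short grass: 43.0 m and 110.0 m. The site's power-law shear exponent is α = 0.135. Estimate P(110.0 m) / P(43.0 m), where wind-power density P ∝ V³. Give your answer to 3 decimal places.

1.463

Speed ratio: V_B/V_A = (z_B/z_A)^α = (110.0/43.0)^0.135 = (2.5581)^0.135 = 1.13519
Power-density ratio: P_B/P_A = (V_B/V_A)³ = (1.13519)³ = 1.46288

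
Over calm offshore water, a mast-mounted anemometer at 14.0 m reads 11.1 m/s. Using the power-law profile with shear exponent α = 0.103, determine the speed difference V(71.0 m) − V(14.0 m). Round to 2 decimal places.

Power law: V₂ = V₁ · (z₂/z₁)^α = 11.1 × (5.0714)^0.103 = 13.1205 m/s
ΔV = 13.1205 − 11.1 = 2.0205 m/s

2.02 m/s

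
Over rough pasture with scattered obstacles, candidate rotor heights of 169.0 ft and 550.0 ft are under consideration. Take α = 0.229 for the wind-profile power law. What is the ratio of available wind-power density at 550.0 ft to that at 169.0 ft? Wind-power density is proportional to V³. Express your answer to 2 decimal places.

Speed ratio: V_B/V_A = (z_B/z_A)^α = (550.0/169.0)^0.229 = (3.2544)^0.229 = 1.31026
Power-density ratio: P_B/P_A = (V_B/V_A)³ = (1.31026)³ = 2.24942

2.25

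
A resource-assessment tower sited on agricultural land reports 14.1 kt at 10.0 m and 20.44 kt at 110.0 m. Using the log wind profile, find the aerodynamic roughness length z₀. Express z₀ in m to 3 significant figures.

Log law: V(z) ∝ ln(z/z₀). With r = V₁/V₂ = 14.1/20.44 = 0.68982,
r · ln(z₂/z₀) = ln(z₁/z₀) ⇒ ln z₀ = (ln z₁ − r·ln z₂)/(1 − r)
ln z₀ = (2.30259 − 0.68982×4.70048) / 0.31018 = -3.0303
z₀ = exp(-3.0303) = 0.04830 m

z₀ ≈ 0.0483 m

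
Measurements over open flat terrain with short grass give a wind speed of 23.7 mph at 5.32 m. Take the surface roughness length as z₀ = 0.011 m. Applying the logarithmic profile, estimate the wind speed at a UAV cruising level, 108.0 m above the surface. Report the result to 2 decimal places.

Log law: V(z) ∝ ln(z/z₀), so V₂/V₁ = ln(z₂/z₀) / ln(z₁/z₀).
ln(108.0/0.011) = 9.1920, ln(5.32/0.011) = 6.1813
V₂ = 23.7 × 9.1920/6.1813 = 23.7 × 1.4871 = 35.2432 mph

35.24 mph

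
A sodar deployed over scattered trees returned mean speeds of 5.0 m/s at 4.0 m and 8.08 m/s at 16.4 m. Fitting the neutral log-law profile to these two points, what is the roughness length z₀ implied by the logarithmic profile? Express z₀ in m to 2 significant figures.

Log law: V(z) ∝ ln(z/z₀). With r = V₁/V₂ = 5.0/8.08 = 0.61881,
r · ln(z₂/z₀) = ln(z₁/z₀) ⇒ ln z₀ = (ln z₁ − r·ln z₂)/(1 − r)
ln z₀ = (1.38629 − 0.61881×2.79728) / 0.38119 = -0.9043
z₀ = exp(-0.9043) = 0.4048 m

z₀ ≈ 0.40 m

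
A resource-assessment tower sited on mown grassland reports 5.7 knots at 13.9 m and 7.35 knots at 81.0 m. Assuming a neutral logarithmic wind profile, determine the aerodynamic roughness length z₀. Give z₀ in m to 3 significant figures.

Log law: V(z) ∝ ln(z/z₀). With r = V₁/V₂ = 5.7/7.35 = 0.77551,
r · ln(z₂/z₀) = ln(z₁/z₀) ⇒ ln z₀ = (ln z₁ − r·ln z₂)/(1 − r)
ln z₀ = (2.63189 − 0.77551×4.39445) / 0.22449 = -3.4570
z₀ = exp(-3.4570) = 0.03153 m

z₀ ≈ 0.0315 m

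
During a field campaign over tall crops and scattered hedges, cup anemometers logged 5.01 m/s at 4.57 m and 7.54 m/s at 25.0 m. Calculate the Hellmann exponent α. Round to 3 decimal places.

α ≈ 0.241

Power law: V₂/V₁ = (z₂/z₁)^α ⇒ α = ln(V₂/V₁) / ln(z₂/z₁)
α = ln(7.54/5.01) / ln(25.0/4.57) = ln(1.5050) / ln(5.4705)
  = 0.40879 / 1.69936 = 0.24055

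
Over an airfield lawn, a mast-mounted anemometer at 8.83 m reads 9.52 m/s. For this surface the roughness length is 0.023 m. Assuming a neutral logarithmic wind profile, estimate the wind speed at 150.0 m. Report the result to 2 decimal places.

Log law: V(z) ∝ ln(z/z₀), so V₂/V₁ = ln(z₂/z₀) / ln(z₁/z₀).
ln(150.0/0.023) = 8.7829, ln(8.83/0.023) = 5.9504
V₂ = 9.52 × 8.7829/5.9504 = 9.52 × 1.4760 = 14.0517 m/s

14.05 m/s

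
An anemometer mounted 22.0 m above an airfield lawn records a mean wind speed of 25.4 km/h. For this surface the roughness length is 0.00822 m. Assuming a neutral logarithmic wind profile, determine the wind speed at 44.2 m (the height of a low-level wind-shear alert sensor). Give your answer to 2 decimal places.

27.65 km/h

Log law: V(z) ∝ ln(z/z₀), so V₂/V₁ = ln(z₂/z₀) / ln(z₁/z₀).
ln(44.2/0.00822) = 8.5899, ln(22.0/0.00822) = 7.8922
V₂ = 25.4 × 8.5899/7.8922 = 25.4 × 1.0884 = 27.6454 km/h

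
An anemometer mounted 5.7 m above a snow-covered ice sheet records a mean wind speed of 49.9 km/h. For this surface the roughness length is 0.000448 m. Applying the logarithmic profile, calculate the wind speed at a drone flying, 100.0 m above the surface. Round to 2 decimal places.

Log law: V(z) ∝ ln(z/z₀), so V₂/V₁ = ln(z₂/z₀) / ln(z₁/z₀).
ln(100.0/0.000448) = 12.3159, ln(5.7/0.000448) = 9.4512
V₂ = 49.9 × 12.3159/9.4512 = 49.9 × 1.3031 = 65.0250 km/h

65.02 km/h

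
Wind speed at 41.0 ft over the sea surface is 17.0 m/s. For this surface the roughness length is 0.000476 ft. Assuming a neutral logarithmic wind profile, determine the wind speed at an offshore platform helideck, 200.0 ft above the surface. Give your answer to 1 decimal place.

Log law: V(z) ∝ ln(z/z₀), so V₂/V₁ = ln(z₂/z₀) / ln(z₁/z₀).
ln(200.0/0.000476) = 12.9484, ln(41.0/0.000476) = 11.3637
V₂ = 17.0 × 12.9484/11.3637 = 17.0 × 1.1395 = 19.3708 m/s

19.4 m/s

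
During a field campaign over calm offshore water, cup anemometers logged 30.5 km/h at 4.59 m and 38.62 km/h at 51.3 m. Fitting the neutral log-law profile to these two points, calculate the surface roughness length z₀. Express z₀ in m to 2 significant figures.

z₀ ≈ 0.00053 m

Log law: V(z) ∝ ln(z/z₀). With r = V₁/V₂ = 30.5/38.62 = 0.78975,
r · ln(z₂/z₀) = ln(z₁/z₀) ⇒ ln z₀ = (ln z₁ − r·ln z₂)/(1 − r)
ln z₀ = (1.52388 − 0.78975×3.93769) / 0.21025 = -7.5428
z₀ = exp(-7.5428) = 0.0005299 m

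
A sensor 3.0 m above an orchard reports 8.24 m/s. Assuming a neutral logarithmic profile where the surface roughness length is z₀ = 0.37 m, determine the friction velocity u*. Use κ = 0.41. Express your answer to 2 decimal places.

u* ≈ 1.61 m/s

Log law: V(z) = (u*/κ) · ln(z/z₀) ⇒ u* = κ · V / ln(z/z₀)
u* = 0.41 × 8.24 / ln(3.0/0.37) = 0.41 × 8.24 / 2.0929
   = 3.3784 / 2.0929 = 1.6142 m/s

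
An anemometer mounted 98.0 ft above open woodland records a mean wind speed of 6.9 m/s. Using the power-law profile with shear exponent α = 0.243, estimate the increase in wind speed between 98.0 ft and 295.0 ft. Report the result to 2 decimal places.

Power law: V₂ = V₁ · (z₂/z₁)^α = 6.9 × (3.0102)^0.243 = 9.0188 m/s
ΔV = 9.0188 − 6.9 = 2.1188 m/s

2.12 m/s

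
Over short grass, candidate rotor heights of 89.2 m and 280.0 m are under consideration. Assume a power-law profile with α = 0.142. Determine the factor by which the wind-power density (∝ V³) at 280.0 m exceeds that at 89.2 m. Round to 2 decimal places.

1.63

Speed ratio: V_B/V_A = (z_B/z_A)^α = (280.0/89.2)^0.142 = (3.1390)^0.142 = 1.17637
Power-density ratio: P_B/P_A = (V_B/V_A)³ = (1.17637)³ = 1.62792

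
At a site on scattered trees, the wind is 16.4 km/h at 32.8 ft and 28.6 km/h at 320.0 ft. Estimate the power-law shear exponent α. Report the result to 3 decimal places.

α ≈ 0.244

Power law: V₂/V₁ = (z₂/z₁)^α ⇒ α = ln(V₂/V₁) / ln(z₂/z₁)
α = ln(28.6/16.4) / ln(320.0/32.8) = ln(1.7439) / ln(9.7561)
  = 0.55613 / 2.27789 = 0.24414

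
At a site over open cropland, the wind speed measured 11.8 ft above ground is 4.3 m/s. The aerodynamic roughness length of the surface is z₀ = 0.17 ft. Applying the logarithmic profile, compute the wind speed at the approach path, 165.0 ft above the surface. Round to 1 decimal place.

Log law: V(z) ∝ ln(z/z₀), so V₂/V₁ = ln(z₂/z₀) / ln(z₁/z₀).
ln(165.0/0.17) = 6.8779, ln(11.8/0.17) = 4.2401
V₂ = 4.3 × 6.8779/4.2401 = 4.3 × 1.6221 = 6.9751 m/s

7.0 m/s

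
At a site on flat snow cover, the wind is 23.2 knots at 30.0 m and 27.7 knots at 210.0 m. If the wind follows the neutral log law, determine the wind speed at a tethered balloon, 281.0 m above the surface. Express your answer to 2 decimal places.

Log law: V ∝ ln(z/z₀). From the pair, with r = V₁/V₂ = 0.83755,
ln z₀ = (ln z₁ − r·ln z₂)/(1 − r) = (3.4012 − 0.83755×5.3471)/0.16245 = -6.6311 → z₀ = 0.001319 m
V₃ = V₁ · ln(z₃/z₀)/ln(z₁/z₀) = 23.2 × 12.2694/10.0322 = 28.3735 knots

28.37 knots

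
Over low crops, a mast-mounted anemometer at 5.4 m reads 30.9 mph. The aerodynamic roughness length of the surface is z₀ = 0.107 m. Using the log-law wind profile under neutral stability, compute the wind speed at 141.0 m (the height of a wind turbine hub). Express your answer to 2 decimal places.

Log law: V(z) ∝ ln(z/z₀), so V₂/V₁ = ln(z₂/z₀) / ln(z₁/z₀).
ln(141.0/0.107) = 7.1837, ln(5.4/0.107) = 3.9213
V₂ = 30.9 × 7.1837/3.9213 = 30.9 × 1.8320 = 56.6074 mph

56.61 mph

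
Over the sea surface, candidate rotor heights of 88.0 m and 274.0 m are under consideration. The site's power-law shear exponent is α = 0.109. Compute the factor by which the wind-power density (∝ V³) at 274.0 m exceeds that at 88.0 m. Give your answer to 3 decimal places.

1.450

Speed ratio: V_B/V_A = (z_B/z_A)^α = (274.0/88.0)^0.109 = (3.1136)^0.109 = 1.13179
Power-density ratio: P_B/P_A = (V_B/V_A)³ = (1.13179)³ = 1.44977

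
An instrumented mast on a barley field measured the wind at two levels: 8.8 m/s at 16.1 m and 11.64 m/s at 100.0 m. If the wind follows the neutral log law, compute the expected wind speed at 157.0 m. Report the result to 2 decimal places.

Log law: V ∝ ln(z/z₀). From the pair, with r = V₁/V₂ = 0.75601,
ln z₀ = (ln z₁ − r·ln z₂)/(1 − r) = (2.7788 − 0.75601×4.6052)/0.24399 = -2.8803 → z₀ = 0.05612 m
V₃ = V₁ · ln(z₃/z₀)/ln(z₁/z₀) = 8.8 × 7.9365/5.6591 = 12.3414 m/s

12.34 m/s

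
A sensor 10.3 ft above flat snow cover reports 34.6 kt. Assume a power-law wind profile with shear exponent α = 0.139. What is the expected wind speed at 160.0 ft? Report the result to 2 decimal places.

50.66 kt

Power-law profile: V₂ = V₁ · (z₂/z₁)^α
V₂ = 34.6 × (160.0/10.3)^0.139 = 34.6 × (15.5340)^0.139
    = 34.6 × 1.4642 = 50.6599 kt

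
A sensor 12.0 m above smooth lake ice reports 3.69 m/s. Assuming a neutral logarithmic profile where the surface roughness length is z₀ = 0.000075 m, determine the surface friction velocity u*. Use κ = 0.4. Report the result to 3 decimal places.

u* ≈ 0.123 m/s

Log law: V(z) = (u*/κ) · ln(z/z₀) ⇒ u* = κ · V / ln(z/z₀)
u* = 0.4 × 3.69 / ln(12.0/0.000075) = 0.4 × 3.69 / 11.9829
   = 1.4760 / 11.9829 = 0.1232 m/s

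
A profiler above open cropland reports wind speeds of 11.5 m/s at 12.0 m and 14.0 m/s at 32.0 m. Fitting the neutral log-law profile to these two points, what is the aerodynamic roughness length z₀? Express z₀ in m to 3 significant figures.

Log law: V(z) ∝ ln(z/z₀). With r = V₁/V₂ = 11.5/14.0 = 0.82143,
r · ln(z₂/z₀) = ln(z₁/z₀) ⇒ ln z₀ = (ln z₁ − r·ln z₂)/(1 − r)
ln z₀ = (2.48491 − 0.82143×3.46574) / 0.17857 = -2.0269
z₀ = exp(-2.0269) = 0.1317 m

z₀ ≈ 0.132 m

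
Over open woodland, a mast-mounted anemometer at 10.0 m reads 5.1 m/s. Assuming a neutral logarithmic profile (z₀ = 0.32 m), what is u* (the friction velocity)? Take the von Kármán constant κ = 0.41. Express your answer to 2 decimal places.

Log law: V(z) = (u*/κ) · ln(z/z₀) ⇒ u* = κ · V / ln(z/z₀)
u* = 0.41 × 5.1 / ln(10.0/0.32) = 0.41 × 5.1 / 3.4420
   = 2.0910 / 3.4420 = 0.6075 m/s

u* ≈ 0.61 m/s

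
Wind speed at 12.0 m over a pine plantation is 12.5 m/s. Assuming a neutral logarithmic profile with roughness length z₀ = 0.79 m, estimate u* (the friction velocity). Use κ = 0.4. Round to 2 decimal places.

Log law: V(z) = (u*/κ) · ln(z/z₀) ⇒ u* = κ · V / ln(z/z₀)
u* = 0.4 × 12.5 / ln(12.0/0.79) = 0.4 × 12.5 / 2.7206
   = 5.0000 / 2.7206 = 1.8378 m/s

u* ≈ 1.84 m/s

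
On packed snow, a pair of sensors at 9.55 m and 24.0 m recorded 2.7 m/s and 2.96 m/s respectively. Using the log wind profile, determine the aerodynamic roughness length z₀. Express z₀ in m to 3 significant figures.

z₀ ≈ 0.000667 m

Log law: V(z) ∝ ln(z/z₀). With r = V₁/V₂ = 2.7/2.96 = 0.91216,
r · ln(z₂/z₀) = ln(z₁/z₀) ⇒ ln z₀ = (ln z₁ − r·ln z₂)/(1 − r)
ln z₀ = (2.25654 − 0.91216×3.17805) / 0.08784 = -7.3130
z₀ = exp(-7.3130) = 0.0006668 m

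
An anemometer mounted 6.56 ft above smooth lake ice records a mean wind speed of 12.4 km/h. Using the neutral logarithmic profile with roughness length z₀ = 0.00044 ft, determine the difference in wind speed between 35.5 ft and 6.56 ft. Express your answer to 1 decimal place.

Log law: V₂ = V₁ · ln(z₂/z₀)/ln(z₁/z₀) = 12.4 × 11.2983/9.6097 = 14.5788 km/h
ΔV = 14.5788 − 12.4 = 2.1788 km/h

2.2 km/h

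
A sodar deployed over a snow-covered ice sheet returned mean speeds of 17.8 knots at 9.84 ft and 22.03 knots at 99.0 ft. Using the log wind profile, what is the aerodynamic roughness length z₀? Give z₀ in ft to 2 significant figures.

z₀ ≈ 0.00059 ft

Log law: V(z) ∝ ln(z/z₀). With r = V₁/V₂ = 17.8/22.03 = 0.80799,
r · ln(z₂/z₀) = ln(z₁/z₀) ⇒ ln z₀ = (ln z₁ − r·ln z₂)/(1 − r)
ln z₀ = (2.28646 − 0.80799×4.59512) / 0.19201 = -7.4285
z₀ = exp(-7.4285) = 0.0005941 ft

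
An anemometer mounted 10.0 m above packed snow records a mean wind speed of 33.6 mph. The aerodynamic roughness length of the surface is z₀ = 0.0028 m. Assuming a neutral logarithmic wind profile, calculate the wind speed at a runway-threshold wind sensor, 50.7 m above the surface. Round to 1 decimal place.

Log law: V(z) ∝ ln(z/z₀), so V₂/V₁ = ln(z₂/z₀) / ln(z₁/z₀).
ln(50.7/0.0028) = 9.8041, ln(10.0/0.0028) = 8.1807
V₂ = 33.6 × 9.8041/8.1807 = 33.6 × 1.1984 = 40.2674 mph

40.3 mph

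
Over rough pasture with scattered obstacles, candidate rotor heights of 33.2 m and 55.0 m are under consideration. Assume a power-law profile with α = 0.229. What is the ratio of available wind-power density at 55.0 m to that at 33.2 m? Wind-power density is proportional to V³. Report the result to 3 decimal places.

Speed ratio: V_B/V_A = (z_B/z_A)^α = (55.0/33.2)^0.229 = (1.6566)^0.229 = 1.12254
Power-density ratio: P_B/P_A = (V_B/V_A)³ = (1.12254)³ = 1.41451

1.415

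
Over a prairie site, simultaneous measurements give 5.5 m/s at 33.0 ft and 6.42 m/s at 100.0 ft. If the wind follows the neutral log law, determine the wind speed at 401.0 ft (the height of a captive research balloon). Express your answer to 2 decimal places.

Log law: V ∝ ln(z/z₀). From the pair, with r = V₁/V₂ = 0.85670,
ln z₀ = (ln z₁ − r·ln z₂)/(1 − r) = (3.4965 − 0.85670×4.6052)/0.14330 = -3.1314 → z₀ = 0.04366 ft
V₃ = V₁ · ln(z₃/z₀)/ln(z₁/z₀) = 5.5 × 9.1253/6.6279 = 7.5725 m/s

7.57 m/s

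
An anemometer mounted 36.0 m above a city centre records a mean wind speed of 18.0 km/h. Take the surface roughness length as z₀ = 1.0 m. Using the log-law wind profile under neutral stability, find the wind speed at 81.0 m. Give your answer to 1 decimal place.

22.1 km/h

Log law: V(z) ∝ ln(z/z₀), so V₂/V₁ = ln(z₂/z₀) / ln(z₁/z₀).
ln(81.0/1.0) = 4.3944, ln(36.0/1.0) = 3.5835
V₂ = 18.0 × 4.3944/3.5835 = 18.0 × 1.2263 = 22.0733 km/h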